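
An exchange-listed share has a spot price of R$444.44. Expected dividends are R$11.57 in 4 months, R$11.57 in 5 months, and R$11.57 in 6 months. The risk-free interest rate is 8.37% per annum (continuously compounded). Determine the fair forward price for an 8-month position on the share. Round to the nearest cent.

PV(dividends) I = 11.57·e^(−0.0837·4/12) + 11.57·e^(−0.0837·5/12) + 11.57·e^(−0.0837·6/12)
I = 11.2517 + 11.1735 + 11.0958 = 33.5210
F = (S − I)·e^(rT) = (444.44 − 33.5210) · e^(0.0837·8/12)
= 410.9190 · e^0.055800 = 410.9190 × 1.057386 = R$434.50

R$434.50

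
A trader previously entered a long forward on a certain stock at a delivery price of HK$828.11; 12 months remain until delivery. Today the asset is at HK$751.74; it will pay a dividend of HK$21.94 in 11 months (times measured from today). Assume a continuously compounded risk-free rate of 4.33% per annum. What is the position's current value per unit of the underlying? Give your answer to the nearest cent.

PV(remaining dividends) I = 21.94·e^(−0.0433·11/12) = 21.0862
Current forward F = (S − I)·e^(rT) = (751.74 − 21.0862)·e^(0.0433·12/12) = 730.6538 × 1.044251 = 762.9860
Value (long) = (F − K)·e^(−rT) = (762.9860 − 828.11) × 0.957624 = -62.3643
Value = -HK$62.36

-HK$62.36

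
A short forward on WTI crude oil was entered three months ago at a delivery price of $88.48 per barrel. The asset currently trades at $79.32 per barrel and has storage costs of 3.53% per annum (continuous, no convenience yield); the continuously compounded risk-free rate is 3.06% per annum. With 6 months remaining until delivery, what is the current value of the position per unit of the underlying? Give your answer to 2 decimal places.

Current fair forward for the remaining 6 months: F = S·e^((r + u)·T), (r + u) = 0.0306 + 0.0353 = 0.0659
F = 79.32 · e^(0.0659 × 6/12) = 79.32 × 1.033499 = 81.9771
Value of long forward = (F − K)·e^(−rT) = (81.9771 − 88.48) · e^(−0.0306·6/12)
= -6.5029 × 0.984816 = -6.40
Short position value = −(long value) = $6.40

$6.40 per barrel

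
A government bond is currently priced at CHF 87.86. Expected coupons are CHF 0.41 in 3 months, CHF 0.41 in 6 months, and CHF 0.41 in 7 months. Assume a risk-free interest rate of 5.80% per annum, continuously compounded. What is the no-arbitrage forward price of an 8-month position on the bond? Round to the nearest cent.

PV(coupons) I = 0.41·e^(−0.0580·3/12) + 0.41·e^(−0.0580·6/12) + 0.41·e^(−0.0580·7/12)
I = 0.4041 + 0.3983 + 0.3964 = 1.1988
F = (S − I)·e^(rT) = (87.86 − 1.1988) · e^(0.0580·8/12)
= 86.6612 · e^0.038667 = 86.6612 × 1.039424 = CHF 90.08

CHF 90.08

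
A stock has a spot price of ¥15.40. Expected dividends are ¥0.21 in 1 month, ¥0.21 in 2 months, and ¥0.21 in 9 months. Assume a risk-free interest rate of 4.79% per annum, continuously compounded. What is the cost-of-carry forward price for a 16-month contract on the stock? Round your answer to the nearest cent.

¥15.75

PV(dividends) I = 0.21·e^(−0.0479·1/12) + 0.21·e^(−0.0479·2/12) + 0.21·e^(−0.0479·9/12)
I = 0.2092 + 0.2083 + 0.2026 = 0.6201
F = (S − I)·e^(rT) = (15.40 − 0.6201) · e^(0.0479·16/12)
= 14.7799 · e^0.063867 = 14.7799 × 1.065951 = ¥15.75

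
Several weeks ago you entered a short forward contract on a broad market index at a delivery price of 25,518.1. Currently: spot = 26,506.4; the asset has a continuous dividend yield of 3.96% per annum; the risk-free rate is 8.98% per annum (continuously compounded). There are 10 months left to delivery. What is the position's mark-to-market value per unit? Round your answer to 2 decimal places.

Current fair forward for the remaining 10 months: F = S·e^((r − q)·T), (r − q) = 0.0898 − 0.0396 = 0.0502
F = 26506.4 · e^(0.0502 × 10/12) = 26506.4 × 1.04272068 = 27638.7714
Value of long forward = (F − K)·e^(−rT) = (27638.7714 − 25518.1) · e^(−0.0898·10/12)
= 2120.6714 × 0.92789812 = 1967.77
Short position value = −(long value) = -1967.77

-1967.77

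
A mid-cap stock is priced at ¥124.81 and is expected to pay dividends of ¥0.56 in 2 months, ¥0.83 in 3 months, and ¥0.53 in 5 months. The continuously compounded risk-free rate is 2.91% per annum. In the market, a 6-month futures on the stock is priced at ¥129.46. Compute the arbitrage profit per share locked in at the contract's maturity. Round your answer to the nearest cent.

¥4.75 per share

PV(dividends) I = 0.56·e^(−0.0291·2/12) + 0.83·e^(−0.0291·3/12) + 0.53·e^(−0.0291·5/12) = 1.9049
Fair futures F* = (S − I)·e^(rT) = (124.81 − 1.9049)·e^0.014550 = 122.9051 × 1.014656 = 124.7064
Market ¥129.46 > fair 124.7064: forward overpriced → cash-and-carry (borrow at r, buy the stock and collect the dividends, short the forward).
Profit at T = |F_mkt − F*| = |129.46 − 124.7064| = ¥4.75 per share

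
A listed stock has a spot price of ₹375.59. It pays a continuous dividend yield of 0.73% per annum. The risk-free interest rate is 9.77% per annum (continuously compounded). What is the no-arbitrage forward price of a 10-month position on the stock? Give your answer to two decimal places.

₹404.98

F = S·e^((r − q)T) = 375.59 · e^((0.0977 − 0.0073) × 10/12)
= 375.59 · e^0.075333 = 375.59 × 1.078243
F = ₹404.98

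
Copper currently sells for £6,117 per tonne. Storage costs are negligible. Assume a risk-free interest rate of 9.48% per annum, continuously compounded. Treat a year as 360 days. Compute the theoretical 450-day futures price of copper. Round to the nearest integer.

£6,887 per tonne

F = S·e^(rT) = 6117 · e^(0.0948 × 450/360) = 6117 · e^0.118500
= 6117 × 1.125807 = £6,887 per tonne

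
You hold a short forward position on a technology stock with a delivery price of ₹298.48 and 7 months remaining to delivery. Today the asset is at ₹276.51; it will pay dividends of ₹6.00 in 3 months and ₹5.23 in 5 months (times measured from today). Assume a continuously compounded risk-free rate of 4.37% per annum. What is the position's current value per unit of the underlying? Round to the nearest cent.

PV(remaining dividends) I = 6.00·e^(−0.0437·3/12) + 5.23·e^(−0.0437·5/12) = 11.0704
Current forward F = (S − I)·e^(rT) = (276.51 − 11.0704)·e^(0.0437·7/12) = 265.4396 × 1.025819 = 272.2930
Value (long) = (F − K)·e^(−rT) = (272.2930 − 298.48) × 0.974831 = -25.5279
Short position value = −(long value) = ₹25.53

₹25.53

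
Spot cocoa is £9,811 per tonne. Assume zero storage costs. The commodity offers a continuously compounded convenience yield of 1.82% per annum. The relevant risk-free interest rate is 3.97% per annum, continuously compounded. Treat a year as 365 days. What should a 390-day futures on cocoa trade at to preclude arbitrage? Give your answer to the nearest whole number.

Net carry = r + u − y = 0.0397 + 0.0000 − 0.0182 = 0.0215
F = S·e^((r+u−y)T) = 9811 · e^(0.0215 × 390/365) = 9811 · e^0.022973
= 9811 × 1.023239 = £10,039 per tonne

£10,039 per tonne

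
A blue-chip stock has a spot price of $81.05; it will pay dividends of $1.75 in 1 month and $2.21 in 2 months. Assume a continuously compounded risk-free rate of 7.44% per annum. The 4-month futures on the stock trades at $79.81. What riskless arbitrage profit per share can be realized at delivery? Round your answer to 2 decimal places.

$0.75 per share

PV(dividends) I = 1.75·e^(−0.0744·1/12) + 2.21·e^(−0.0744·2/12) = 3.9219
Fair futures F* = (S − I)·e^(rT) = (81.05 − 3.9219)·e^0.024800 = 77.1281 × 1.025110 = 79.0648
Market $79.81 > fair 79.0648: forward overpriced → cash-and-carry (borrow at r, buy the stock and collect the dividends, short the forward).
Profit at T = |F_mkt − F*| = |79.81 − 79.0648| = $0.75 per share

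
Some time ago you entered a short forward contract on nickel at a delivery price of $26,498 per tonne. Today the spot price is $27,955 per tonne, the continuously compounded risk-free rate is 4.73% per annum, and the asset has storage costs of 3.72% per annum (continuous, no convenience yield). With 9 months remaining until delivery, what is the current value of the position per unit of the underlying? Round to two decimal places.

Current fair forward for the remaining 9 months: F = S·e^((r + u)·T), (r + u) = 0.0473 + 0.0372 = 0.0845
F = 27955 · e^(0.0845 × 9/12) = 27955 × 1.06542630 = 29783.9922
Value of long forward = (F − K)·e^(−rT) = (29783.9922 − 26498) · e^(−0.0473·9/12)
= 3285.9922 × 0.96514686 = 3171.47
Short position value = −(long value) = -$3171.47

-$3171.47 per tonne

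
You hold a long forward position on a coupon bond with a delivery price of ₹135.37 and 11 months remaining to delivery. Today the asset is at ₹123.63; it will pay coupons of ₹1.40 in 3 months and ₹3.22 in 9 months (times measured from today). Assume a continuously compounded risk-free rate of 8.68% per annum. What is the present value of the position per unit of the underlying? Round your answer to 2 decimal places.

PV(remaining coupons) I = 1.40·e^(−0.0868·3/12) + 3.22·e^(−0.0868·9/12) = 4.3870
Current forward F = (S − I)·e^(rT) = (123.63 − 4.3870)·e^(0.0868·11/12) = 119.2430 × 1.082818 = 129.1185
Value (long) = (F − K)·e^(−rT) = (129.1185 − 135.37) × 0.923516 = -5.7734
Value = -₹5.77

-₹5.77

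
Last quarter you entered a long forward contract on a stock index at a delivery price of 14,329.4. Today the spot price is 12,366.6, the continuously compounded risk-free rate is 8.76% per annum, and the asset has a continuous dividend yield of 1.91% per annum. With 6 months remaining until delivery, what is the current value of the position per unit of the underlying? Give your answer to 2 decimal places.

-1466.26

Current fair forward for the remaining 6 months: F = S·e^((r − q)·T), (r − q) = 0.0876 − 0.0191 = 0.0685
F = 12366.6 · e^(0.0685 × 6/12) = 12366.6 × 1.03484329 = 12797.4930
Value of long forward = (F − K)·e^(−rT) = (12797.4930 − 14329.4) · e^(−0.0876·6/12)
= -1531.9070 × 0.95714537 = -1466.26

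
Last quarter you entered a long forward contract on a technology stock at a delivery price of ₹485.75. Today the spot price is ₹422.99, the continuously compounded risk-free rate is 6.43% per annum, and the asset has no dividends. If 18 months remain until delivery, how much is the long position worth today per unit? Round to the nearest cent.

Current fair forward for the remaining 18 months: F = S·e^(r·T), r = 0.0643
F = 422.99 · e^(0.0643 × 18/12) = 422.99 × 1.101255 = 465.8199
Value of long forward = (F − K)·e^(−rT) = (465.8199 − 485.75) · e^(−0.0643·18/12)
= -19.9301 × 0.908055 = -18.10

-₹18.10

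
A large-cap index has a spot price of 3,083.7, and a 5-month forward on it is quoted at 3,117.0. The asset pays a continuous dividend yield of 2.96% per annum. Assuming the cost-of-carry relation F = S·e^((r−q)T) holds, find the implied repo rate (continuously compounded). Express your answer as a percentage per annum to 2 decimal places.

5.54%

From F = S·e^((r−q)T): (r − q) = ln(F/S)/T
ln(3117.0/3083.7) = ln(1.010799) = 0.010741
(r − q) = 0.010741 / (5/12) = 0.025778
r = ln(F/S)/T + q = 0.025778 + 0.0296 = 0.055378
r = 5.54%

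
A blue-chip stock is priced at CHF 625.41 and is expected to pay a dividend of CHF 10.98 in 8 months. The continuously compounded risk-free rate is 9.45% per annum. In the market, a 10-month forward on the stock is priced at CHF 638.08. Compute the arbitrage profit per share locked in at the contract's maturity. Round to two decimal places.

PV(dividends) I = 10.98·e^(−0.0945·8/12) = 10.3096
Fair forward F* = (S − I)·e^(rT) = (625.41 − 10.3096)·e^0.078750 = 615.1004 × 1.081934 = 665.4980
Market CHF 638.08 < fair 665.4980: forward underpriced → reverse cash-and-carry (short the stock, invest proceeds at r, pay the dividends, go long the forward).
Profit at T = |F_mkt − F*| = |638.08 − 665.4980| = CHF 27.42 per share

CHF 27.42 per share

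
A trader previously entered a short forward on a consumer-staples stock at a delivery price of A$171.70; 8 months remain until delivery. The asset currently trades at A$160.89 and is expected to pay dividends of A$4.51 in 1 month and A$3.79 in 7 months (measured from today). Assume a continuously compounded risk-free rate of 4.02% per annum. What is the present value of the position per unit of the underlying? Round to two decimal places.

A$14.47

PV(remaining dividends) I = 4.51·e^(−0.0402·1/12) + 3.79·e^(−0.0402·7/12) = 8.1971
Current forward F = (S − I)·e^(rT) = (160.89 − 8.1971)·e^(0.0402·8/12) = 152.6929 × 1.027162 = 156.8403
Value (long) = (F − K)·e^(−rT) = (156.8403 − 171.70) × 0.973556 = -14.4668
Short position value = −(long value) = A$14.47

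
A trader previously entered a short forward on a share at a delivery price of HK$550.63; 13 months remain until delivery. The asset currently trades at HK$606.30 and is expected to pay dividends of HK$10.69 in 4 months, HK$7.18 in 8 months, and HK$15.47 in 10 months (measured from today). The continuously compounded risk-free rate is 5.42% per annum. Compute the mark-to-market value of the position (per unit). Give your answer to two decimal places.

PV(remaining dividends) I = 10.69·e^(−0.0542·4/12) + 7.18·e^(−0.0542·8/12) + 15.47·e^(−0.0542·10/12) = 32.2106
Current forward F = (S − I)·e^(rT) = (606.30 − 32.2106)·e^(0.0542·13/12) = 574.0894 × 1.060475 = 608.8075
Value (long) = (F − K)·e^(−rT) = (608.8075 − 550.63) × 0.942974 = 54.8599
Short position value = −(long value) = -HK$54.86

-HK$54.86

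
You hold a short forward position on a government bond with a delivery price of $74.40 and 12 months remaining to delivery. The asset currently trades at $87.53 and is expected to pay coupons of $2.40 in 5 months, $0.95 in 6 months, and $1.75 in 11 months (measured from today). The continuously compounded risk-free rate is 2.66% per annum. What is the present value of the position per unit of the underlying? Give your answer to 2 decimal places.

PV(remaining coupons) I = 2.40·e^(−0.0266·5/12) + 0.95·e^(−0.0266·6/12) + 1.75·e^(−0.0266·11/12) = 5.0188
Current forward F = (S − I)·e^(rT) = (87.53 − 5.0188)·e^(0.0266·12/12) = 82.5112 × 1.026957 = 84.7355
Value (long) = (F − K)·e^(−rT) = (84.7355 − 74.40) × 0.973751 = 10.0642
Short position value = −(long value) = -$10.06

-$10.06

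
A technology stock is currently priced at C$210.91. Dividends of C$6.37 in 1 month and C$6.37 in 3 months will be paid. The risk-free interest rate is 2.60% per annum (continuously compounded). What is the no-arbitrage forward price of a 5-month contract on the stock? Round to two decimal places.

C$200.38

PV(dividends) I = 6.37·e^(−0.0260·1/12) + 6.37·e^(−0.0260·3/12)
I = 6.3562 + 6.3287 = 12.6849
F = (S − I)·e^(rT) = (210.91 − 12.6849) · e^(0.0260·5/12)
= 198.2251 · e^0.010833 = 198.2251 × 1.010892 = C$200.38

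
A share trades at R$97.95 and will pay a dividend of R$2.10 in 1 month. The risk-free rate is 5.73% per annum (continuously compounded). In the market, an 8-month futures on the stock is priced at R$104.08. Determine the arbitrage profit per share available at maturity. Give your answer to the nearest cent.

PV(dividends) I = 2.10·e^(−0.0573·1/12) = 2.0900
Fair futures F* = (S − I)·e^(rT) = (97.95 − 2.0900)·e^0.038200 = 95.8600 × 1.038939 = 99.5927
Market R$104.08 > fair 99.5927: forward overpriced → cash-and-carry (borrow at r, buy the stock and collect the dividends, short the forward).
Profit at T = |F_mkt − F*| = |104.08 − 99.5927| = R$4.49 per share

R$4.49 per share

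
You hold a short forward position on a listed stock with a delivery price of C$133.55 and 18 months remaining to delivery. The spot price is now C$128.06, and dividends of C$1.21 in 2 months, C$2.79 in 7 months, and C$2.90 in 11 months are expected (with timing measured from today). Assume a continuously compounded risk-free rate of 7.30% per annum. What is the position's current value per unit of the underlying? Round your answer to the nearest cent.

-C$1.78

PV(remaining dividends) I = 1.21·e^(−0.0730·2/12) + 2.79·e^(−0.0730·7/12) + 2.90·e^(−0.0730·11/12) = 6.5813
Current forward F = (S − I)·e^(rT) = (128.06 − 6.5813)·e^(0.0730·18/12) = 121.4787 × 1.115720 = 135.5362
Value (long) = (F − K)·e^(−rT) = (135.5362 − 133.55) × 0.896282 = 1.7802
Short position value = −(long value) = -C$1.78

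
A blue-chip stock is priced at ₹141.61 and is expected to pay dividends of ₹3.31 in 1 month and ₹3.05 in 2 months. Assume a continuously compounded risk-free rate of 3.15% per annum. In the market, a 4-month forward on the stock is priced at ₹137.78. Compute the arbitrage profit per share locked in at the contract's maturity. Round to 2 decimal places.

₹1.08 per share

PV(dividends) I = 3.31·e^(−0.0315·1/12) + 3.05·e^(−0.0315·2/12) = 6.3354
Fair forward F* = (S − I)·e^(rT) = (141.61 − 6.3354)·e^0.010500 = 135.2746 × 1.010555 = 136.7024
Market ₹137.78 > fair 136.7024: forward overpriced → cash-and-carry (borrow at r, buy the stock and collect the dividends, short the forward).
Profit at T = |F_mkt − F*| = |137.78 − 136.7024| = ₹1.08 per share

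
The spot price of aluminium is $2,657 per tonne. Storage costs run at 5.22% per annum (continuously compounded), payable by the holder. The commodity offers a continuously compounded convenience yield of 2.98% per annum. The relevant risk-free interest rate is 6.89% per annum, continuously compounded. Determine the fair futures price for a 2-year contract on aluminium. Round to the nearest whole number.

$3,189 per tonne

Net carry = r + u − y = 0.0689 + 0.0522 − 0.0298 = 0.0913
F = S·e^((r+u−y)T) = 2657 · e^(0.0913 × 2) = 2657 · e^0.182600
= 2657 × 1.200334 = $3,189 per tonne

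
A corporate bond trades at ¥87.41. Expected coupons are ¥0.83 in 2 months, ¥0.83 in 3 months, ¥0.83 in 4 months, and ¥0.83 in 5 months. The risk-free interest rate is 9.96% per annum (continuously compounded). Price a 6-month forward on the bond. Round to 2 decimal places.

¥88.48

PV(coupons) I = 0.83·e^(−0.0996·2/12) + 0.83·e^(−0.0996·3/12) + 0.83·e^(−0.0996·4/12) + 0.83·e^(−0.0996·5/12)
I = 0.8163 + 0.8096 + 0.8029 + 0.7963 = 3.2251
F = (S − I)·e^(rT) = (87.41 − 3.2251) · e^(0.0996·6/12)
= 84.1849 · e^0.049800 = 84.1849 × 1.051061 = ¥88.48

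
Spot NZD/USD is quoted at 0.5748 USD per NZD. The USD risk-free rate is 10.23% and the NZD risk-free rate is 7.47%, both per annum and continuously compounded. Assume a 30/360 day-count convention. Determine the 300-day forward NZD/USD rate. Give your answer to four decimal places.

0.5882

F = S·e^((r_USD − r_NZD)T) = 0.5748 · e^((0.1023 − 0.0747) × 300/360)
= 0.5748 · e^0.023000 = 0.5748 × 1.023267
F = 0.5882 USD per NZD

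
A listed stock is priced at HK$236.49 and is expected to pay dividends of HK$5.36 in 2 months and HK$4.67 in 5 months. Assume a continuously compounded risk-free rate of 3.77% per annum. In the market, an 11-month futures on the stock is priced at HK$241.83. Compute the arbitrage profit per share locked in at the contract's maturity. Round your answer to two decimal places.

PV(dividends) I = 5.36·e^(−0.0377·2/12) + 4.67·e^(−0.0377·5/12) = 9.9236
Fair futures F* = (S − I)·e^(rT) = (236.49 − 9.9236)·e^0.034558 = 226.5664 × 1.035162 = 234.5329
Market HK$241.83 > fair 234.5329: forward overpriced → cash-and-carry (borrow at r, buy the stock and collect the dividends, short the forward).
Profit at T = |F_mkt − F*| = |241.83 − 234.5329| = HK$7.30 per share

HK$7.30 per share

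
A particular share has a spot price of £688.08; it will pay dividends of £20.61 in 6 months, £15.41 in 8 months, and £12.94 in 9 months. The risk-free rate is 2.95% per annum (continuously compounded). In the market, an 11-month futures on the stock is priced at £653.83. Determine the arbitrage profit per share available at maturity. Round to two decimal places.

£3.72 per share

PV(dividends) I = 20.61·e^(−0.0295·6/12) + 15.41·e^(−0.0295·8/12) + 12.94·e^(−0.0295·9/12) = 48.0750
Fair futures F* = (S − I)·e^(rT) = (688.08 − 48.0750)·e^0.027042 = 640.0050 × 1.027411 = 657.5482
Market £653.83 < fair 657.5482: forward underpriced → reverse cash-and-carry (short the stock, invest proceeds at r, pay the dividends, go long the forward).
Profit at T = |F_mkt − F*| = |653.83 − 657.5482| = £3.72 per share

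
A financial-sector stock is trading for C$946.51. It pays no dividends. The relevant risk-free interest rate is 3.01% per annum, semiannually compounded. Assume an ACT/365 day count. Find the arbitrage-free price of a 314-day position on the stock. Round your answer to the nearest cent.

C$971.15

F = S · (1+r/2)^(2T)
= 946.51 × 1.026034
F = C$971.15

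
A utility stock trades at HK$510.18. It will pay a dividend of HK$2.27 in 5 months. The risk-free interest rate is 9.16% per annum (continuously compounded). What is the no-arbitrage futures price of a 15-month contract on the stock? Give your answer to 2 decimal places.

PV(dividends) I = 2.27·e^(−0.0916·5/12)
I = 2.1850
F = (S − I)·e^(rT) = (510.18 − 2.1850) · e^(0.0916·15/12)
= 507.9950 · e^0.114500 = 507.9950 × 1.121313 = HK$569.62

HK$569.62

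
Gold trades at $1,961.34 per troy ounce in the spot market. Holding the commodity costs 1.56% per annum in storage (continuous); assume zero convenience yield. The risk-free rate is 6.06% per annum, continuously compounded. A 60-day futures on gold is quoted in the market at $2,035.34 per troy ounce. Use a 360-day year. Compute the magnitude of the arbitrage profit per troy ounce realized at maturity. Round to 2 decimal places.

$48.93 per troy ounce

Fair futures: F* = S·e^(carry·T), with carry = (r + u) = 0.0606 + 0.0156 = 0.0762
F* = 1961.34 · e^(0.0762 × 60/360) = 1961.34 · e^0.01270000 = 1961.34 × 1.01278099 = $1986.4079
Market $2035.34 > fair $1986.4079: forward overpriced → cash-and-carry (buy spot, short the forward).
At maturity, profit = |F_mkt − F*| = |2035.34 − 1986.4079| = $48.93 per troy ounce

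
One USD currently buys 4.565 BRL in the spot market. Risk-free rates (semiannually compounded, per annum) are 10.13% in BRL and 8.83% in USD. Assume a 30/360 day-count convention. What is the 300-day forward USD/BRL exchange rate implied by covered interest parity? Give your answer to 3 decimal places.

By covered interest parity, F = S · (1+r_BRL/2)^(2T) / (1+r_USD/2)^(2T)
= 4.565 × 1.085834 / 1.074661 = 4.565 × 1.010397
F = 4.612 BRL per USD

4.612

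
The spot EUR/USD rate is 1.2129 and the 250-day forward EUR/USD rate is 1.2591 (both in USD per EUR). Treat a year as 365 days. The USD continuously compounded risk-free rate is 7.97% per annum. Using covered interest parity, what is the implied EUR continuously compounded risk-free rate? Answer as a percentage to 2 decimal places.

F = S·e^((r_USD − r_EUR)T) ⇒ r_EUR = r_USD − ln(F/S)/T
ln(1.2591/1.2129) = 0.037383; /(250/365) = 0.054579
r_EUR = 0.0797 − 0.054579 = 0.025121
r_EUR = 2.51%

2.51%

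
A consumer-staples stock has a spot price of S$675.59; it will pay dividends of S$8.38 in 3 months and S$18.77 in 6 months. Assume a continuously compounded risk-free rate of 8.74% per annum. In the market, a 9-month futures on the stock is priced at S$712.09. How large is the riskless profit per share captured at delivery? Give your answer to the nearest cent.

S$18.67 per share

PV(dividends) I = 8.38·e^(−0.0874·3/12) + 18.77·e^(−0.0874·6/12) = 26.1663
Fair futures F* = (S − I)·e^(rT) = (675.59 − 26.1663)·e^0.065550 = 649.4237 × 1.067746 = 693.4196
Market S$712.09 > fair 693.4196: forward overpriced → cash-and-carry (borrow at r, buy the stock and collect the dividends, short the forward).
Profit at T = |F_mkt − F*| = |712.09 − 693.4196| = S$18.67 per share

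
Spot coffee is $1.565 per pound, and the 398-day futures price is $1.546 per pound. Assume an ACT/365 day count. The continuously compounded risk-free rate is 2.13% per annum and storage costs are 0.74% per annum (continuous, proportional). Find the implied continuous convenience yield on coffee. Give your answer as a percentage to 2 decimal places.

3.99%

F = S·e^((r+u−y)T) ⇒ (r+u−y) = ln(F/S)/T
ln(1.546/1.565) = -0.012215; /T ⇒ -0.011202
y = r + u − ln(F/S)/T = 0.0213 + 0.0074 + 0.011202 = 0.039902
y = 3.99%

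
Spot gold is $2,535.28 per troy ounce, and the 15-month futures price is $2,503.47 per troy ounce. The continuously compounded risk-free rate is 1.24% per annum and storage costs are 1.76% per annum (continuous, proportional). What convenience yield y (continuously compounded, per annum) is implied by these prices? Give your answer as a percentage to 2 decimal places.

4.01%

F = S·e^((r+u−y)T) ⇒ (r+u−y) = ln(F/S)/T
ln(2503.47/2535.28) = -0.012626; /T ⇒ -0.010101
y = r + u − ln(F/S)/T = 0.0124 + 0.0176 + 0.010101 = 0.040101
y = 4.01%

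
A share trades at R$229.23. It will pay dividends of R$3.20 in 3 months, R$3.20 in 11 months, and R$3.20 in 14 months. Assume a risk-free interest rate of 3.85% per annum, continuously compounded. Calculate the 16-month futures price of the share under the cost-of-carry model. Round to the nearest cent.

PV(dividends) I = 3.20·e^(−0.0385·3/12) + 3.20·e^(−0.0385·11/12) + 3.20·e^(−0.0385·14/12)
I = 3.1693 + 3.0890 + 3.0594 = 9.3177
F = (S − I)·e^(rT) = (229.23 − 9.3177) · e^(0.0385·16/12)
= 219.9123 · e^0.051333 = 219.9123 × 1.052673 = R$231.50

R$231.50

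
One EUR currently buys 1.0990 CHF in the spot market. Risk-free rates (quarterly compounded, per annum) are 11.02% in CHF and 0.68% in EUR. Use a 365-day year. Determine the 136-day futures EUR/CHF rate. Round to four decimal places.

By covered interest parity, F = S · (1+r_CHF/4)^(4T) / (1+r_EUR/4)^(4T)
= 1.0990 × 1.041337 / 1.002535 = 1.0990 × 1.038704
F = 1.1415 CHF per EUR

1.1415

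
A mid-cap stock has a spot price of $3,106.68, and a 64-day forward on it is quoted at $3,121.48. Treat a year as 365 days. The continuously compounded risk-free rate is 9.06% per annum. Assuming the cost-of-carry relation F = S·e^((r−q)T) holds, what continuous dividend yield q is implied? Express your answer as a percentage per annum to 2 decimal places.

6.35%

From F = S·e^((r−q)T): (r − q) = ln(F/S)/T
ln(3121.48/3106.68) = ln(1.004764) = 0.004753
(r − q) = 0.004753 / (64/365) = 0.027107
q = r − ln(F/S)/T = 0.0906 − 0.027107 = 0.063493
q = 6.35%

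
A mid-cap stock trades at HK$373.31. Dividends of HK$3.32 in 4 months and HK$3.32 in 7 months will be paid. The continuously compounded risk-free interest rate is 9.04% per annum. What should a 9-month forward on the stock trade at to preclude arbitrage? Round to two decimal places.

PV(dividends) I = 3.32·e^(−0.0904·4/12) + 3.32·e^(−0.0904·7/12)
I = 3.2214 + 3.1495 = 6.3709
F = (S − I)·e^(rT) = (373.31 − 6.3709) · e^(0.0904·9/12)
= 366.9391 · e^0.067800 = 366.9391 × 1.070151 = HK$392.68

HK$392.68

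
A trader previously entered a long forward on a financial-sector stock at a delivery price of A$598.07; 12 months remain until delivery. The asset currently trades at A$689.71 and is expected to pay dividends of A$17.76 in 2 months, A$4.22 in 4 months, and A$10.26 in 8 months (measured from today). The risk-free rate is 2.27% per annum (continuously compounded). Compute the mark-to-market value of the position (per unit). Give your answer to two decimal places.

PV(remaining dividends) I = 17.76·e^(−0.0227·2/12) + 4.22·e^(−0.0227·4/12) + 10.26·e^(−0.0227·8/12) = 31.9870
Current forward F = (S − I)·e^(rT) = (689.71 − 31.9870)·e^(0.0227·12/12) = 657.7230 × 1.022960 = 672.8243
Value (long) = (F − K)·e^(−rT) = (672.8243 − 598.07) × 0.977556 = 73.0765
Value = A$73.08

A$73.08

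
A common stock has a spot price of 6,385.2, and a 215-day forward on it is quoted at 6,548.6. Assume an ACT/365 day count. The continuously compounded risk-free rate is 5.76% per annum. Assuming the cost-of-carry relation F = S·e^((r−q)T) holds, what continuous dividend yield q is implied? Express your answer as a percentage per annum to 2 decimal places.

1.47%

From F = S·e^((r−q)T): (r − q) = ln(F/S)/T
ln(6548.6/6385.2) = ln(1.025590) = 0.025268
(r − q) = 0.025268 / (215/365) = 0.042897
q = r − ln(F/S)/T = 0.0576 − 0.042897 = 0.014703
q = 1.47%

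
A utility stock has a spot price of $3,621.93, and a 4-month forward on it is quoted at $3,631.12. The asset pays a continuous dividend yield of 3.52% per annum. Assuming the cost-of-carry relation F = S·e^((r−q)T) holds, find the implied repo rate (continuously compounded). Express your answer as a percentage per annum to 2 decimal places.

From F = S·e^((r−q)T): (r − q) = ln(F/S)/T
ln(3631.12/3621.93) = ln(1.002537) = 0.002534
(r − q) = 0.002534 / (4/12) = 0.007602
r = ln(F/S)/T + q = 0.007602 + 0.0352 = 0.042802
r = 4.28%

4.28%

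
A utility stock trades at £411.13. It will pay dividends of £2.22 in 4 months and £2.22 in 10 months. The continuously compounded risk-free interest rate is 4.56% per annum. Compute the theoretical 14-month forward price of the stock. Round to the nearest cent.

PV(dividends) I = 2.22·e^(−0.0456·4/12) + 2.22·e^(−0.0456·10/12)
I = 2.1865 + 2.1372 = 4.3237
F = (S − I)·e^(rT) = (411.13 − 4.3237) · e^(0.0456·14/12)
= 406.8063 · e^0.053200 = 406.8063 × 1.054641 = £429.03

£429.03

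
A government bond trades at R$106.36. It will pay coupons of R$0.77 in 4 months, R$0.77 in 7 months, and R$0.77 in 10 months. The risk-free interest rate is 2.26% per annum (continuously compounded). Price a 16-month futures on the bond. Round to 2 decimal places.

R$107.26

PV(coupons) I = 0.77·e^(−0.0226·4/12) + 0.77·e^(−0.0226·7/12) + 0.77·e^(−0.0226·10/12)
I = 0.7642 + 0.7599 + 0.7556 = 2.2797
F = (S − I)·e^(rT) = (106.36 − 2.2797) · e^(0.0226·16/12)
= 104.0803 · e^0.030133 = 104.0803 × 1.030592 = R$107.26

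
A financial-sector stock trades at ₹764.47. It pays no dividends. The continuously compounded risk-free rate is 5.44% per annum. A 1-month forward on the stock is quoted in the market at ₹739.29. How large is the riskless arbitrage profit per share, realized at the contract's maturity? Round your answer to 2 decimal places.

₹28.65 per share

Fair forward: F* = S·e^(carry·T), with carry = r = 0.0544
F* = 764.47 · e^(0.0544 × 1/12) = 764.47 · e^0.004533 = 764.47 × 1.004543 = ₹767.9430
Market ₹739.29 < fair ₹767.9430: forward underpriced → reverse cash-and-carry (short spot, go long the forward).
At maturity, profit = |F_mkt − F*| = |739.29 − 767.9430| = ₹28.65 per share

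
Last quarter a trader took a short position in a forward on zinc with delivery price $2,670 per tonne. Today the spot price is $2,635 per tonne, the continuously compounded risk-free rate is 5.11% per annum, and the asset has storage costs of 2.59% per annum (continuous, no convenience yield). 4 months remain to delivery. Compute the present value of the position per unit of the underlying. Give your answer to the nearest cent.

Current fair forward for the remaining 4 months: F = S·e^((r + u)·T), (r + u) = 0.0511 + 0.0259 = 0.0770
F = 2635 · e^(0.0770 × 4/12) = 2635 × 1.02599889 = 2703.5071
Value of long forward = (F − K)·e^(−rT) = (2703.5071 − 2670) · e^(−0.0511·4/12)
= 33.5071 × 0.98311091 = 32.94
Short position value = −(long value) = -$32.94

-$32.94 per tonne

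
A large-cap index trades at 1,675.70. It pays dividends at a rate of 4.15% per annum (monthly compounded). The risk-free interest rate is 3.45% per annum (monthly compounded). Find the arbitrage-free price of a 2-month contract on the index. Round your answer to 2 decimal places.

1,673.75

F = S · (1+r/12)^(12T) / (1+q/12)^(12T)
= 1675.70 × 1.00575827 / 1.00692863 = 1675.70 × 0.99883769
F = 1,673.75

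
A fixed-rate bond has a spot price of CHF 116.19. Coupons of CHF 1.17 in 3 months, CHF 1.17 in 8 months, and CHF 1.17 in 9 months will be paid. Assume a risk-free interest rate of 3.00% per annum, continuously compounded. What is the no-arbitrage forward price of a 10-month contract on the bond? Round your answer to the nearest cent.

PV(coupons) I = 1.17·e^(−0.0300·3/12) + 1.17·e^(−0.0300·8/12) + 1.17·e^(−0.0300·9/12)
I = 1.1613 + 1.1468 + 1.1440 = 3.4521
F = (S − I)·e^(rT) = (116.19 − 3.4521) · e^(0.0300·10/12)
= 112.7379 · e^0.025000 = 112.7379 × 1.025315 = CHF 115.59

CHF 115.59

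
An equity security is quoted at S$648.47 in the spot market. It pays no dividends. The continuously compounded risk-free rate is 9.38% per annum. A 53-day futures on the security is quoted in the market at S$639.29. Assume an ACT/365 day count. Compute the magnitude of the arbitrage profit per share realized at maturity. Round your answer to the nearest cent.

S$18.07 per share

Fair futures: F* = S·e^(carry·T), with carry = r = 0.0938
F* = 648.47 · e^(0.0938 × 53/365) = 648.47 · e^0.013620 = 648.47 × 1.013713 = S$657.3625
Market S$639.29 < fair S$657.3625: forward underpriced → reverse cash-and-carry (short spot, go long the forward).
At maturity, profit = |F_mkt − F*| = |639.29 − 657.3625| = S$18.07 per share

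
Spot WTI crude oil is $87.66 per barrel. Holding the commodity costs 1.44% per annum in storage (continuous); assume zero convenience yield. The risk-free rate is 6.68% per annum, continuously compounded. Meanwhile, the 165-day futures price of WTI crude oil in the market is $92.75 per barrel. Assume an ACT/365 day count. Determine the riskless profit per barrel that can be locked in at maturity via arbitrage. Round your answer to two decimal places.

Fair futures: F* = S·e^(carry·T), with carry = (r + u) = 0.0668 + 0.0144 = 0.0812
F* = 87.66 · e^(0.0812 × 165/365) = 87.66 · e^0.036707 = 87.66 × 1.037389 = $90.9375
Market $92.75 > fair $90.9375: forward overpriced → cash-and-carry (buy spot, short the forward).
At maturity, profit = |F_mkt − F*| = |92.75 − 90.9375| = $1.81 per barrel

$1.81 per barrel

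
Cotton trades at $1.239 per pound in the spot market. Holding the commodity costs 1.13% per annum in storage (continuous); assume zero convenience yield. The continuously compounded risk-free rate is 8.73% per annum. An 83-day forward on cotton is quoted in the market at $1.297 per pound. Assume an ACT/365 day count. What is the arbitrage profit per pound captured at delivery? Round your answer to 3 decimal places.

$0.030 per pound

Fair forward: F* = S·e^(carry·T), with carry = (r + u) = 0.0873 + 0.0113 = 0.0986
F* = 1.239 · e^(0.0986 × 83/365) = 1.239 · e^0.022421 = 1.239 × 1.022674 = $1.2671
Market $1.297 > fair $1.2671: forward overpriced → cash-and-carry (buy spot, short the forward).
At maturity, profit = |F_mkt − F*| = |1.297 − 1.2671| = $0.030 per pound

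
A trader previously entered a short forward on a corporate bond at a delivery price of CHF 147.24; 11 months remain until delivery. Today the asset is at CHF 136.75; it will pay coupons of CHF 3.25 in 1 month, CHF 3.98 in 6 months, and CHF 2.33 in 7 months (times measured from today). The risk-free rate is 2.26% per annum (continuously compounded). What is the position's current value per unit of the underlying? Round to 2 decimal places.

PV(remaining coupons) I = 3.25·e^(−0.0226·1/12) + 3.98·e^(−0.0226·6/12) + 2.33·e^(−0.0226·7/12) = 9.4786
Current forward F = (S − I)·e^(rT) = (136.75 − 9.4786)·e^(0.0226·11/12) = 127.2714 × 1.020933 = 129.9356
Value (long) = (F − K)·e^(−rT) = (129.9356 − 147.24) × 0.979496 = -16.9496
Short position value = −(long value) = CHF 16.95

CHF 16.95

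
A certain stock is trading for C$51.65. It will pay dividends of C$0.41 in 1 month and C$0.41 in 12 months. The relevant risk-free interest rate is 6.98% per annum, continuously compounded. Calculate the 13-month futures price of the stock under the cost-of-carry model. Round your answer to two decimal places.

PV(dividends) I = 0.41·e^(−0.0698·1/12) + 0.41·e^(−0.0698·12/12)
I = 0.4076 + 0.3824 = 0.7900
F = (S − I)·e^(rT) = (51.65 − 0.7900) · e^(0.0698·13/12)
= 50.8600 · e^0.075617 = 50.8600 × 1.078549 = C$54.86

C$54.86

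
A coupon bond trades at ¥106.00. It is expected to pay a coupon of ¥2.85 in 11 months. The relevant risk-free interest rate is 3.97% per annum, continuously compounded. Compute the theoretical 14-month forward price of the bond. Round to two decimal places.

PV(coupons) I = 2.85·e^(−0.0397·11/12)
I = 2.7481
F = (S − I)·e^(rT) = (106.00 − 2.7481) · e^(0.0397·14/12)
= 103.2519 · e^0.046317 = 103.2519 × 1.047406 = ¥108.15

¥108.15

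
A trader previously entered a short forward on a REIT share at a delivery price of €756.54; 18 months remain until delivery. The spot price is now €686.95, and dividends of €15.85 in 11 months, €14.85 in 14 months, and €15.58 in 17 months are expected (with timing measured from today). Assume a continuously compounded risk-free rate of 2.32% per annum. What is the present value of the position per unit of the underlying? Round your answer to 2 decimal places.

PV(remaining dividends) I = 15.85·e^(−0.0232·11/12) + 14.85·e^(−0.0232·14/12) + 15.58·e^(−0.0232·17/12) = 45.0462
Current forward F = (S − I)·e^(rT) = (686.95 − 45.0462)·e^(0.0232·18/12) = 641.9038 × 1.035413 = 664.6355
Value (long) = (F − K)·e^(−rT) = (664.6355 − 756.54) × 0.965799 = -88.7613
Short position value = −(long value) = €88.76

€88.76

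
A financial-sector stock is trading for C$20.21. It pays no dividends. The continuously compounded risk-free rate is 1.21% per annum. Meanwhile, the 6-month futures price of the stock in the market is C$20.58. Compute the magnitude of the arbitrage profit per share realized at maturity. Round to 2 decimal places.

C$0.25 per share

Fair futures: F* = S·e^(carry·T), with carry = r = 0.0121
F* = 20.21 · e^(0.0121 × 6/12) = 20.21 · e^0.006050 = 20.21 × 1.006068 = C$20.3326
Market C$20.58 > fair C$20.3326: forward overpriced → cash-and-carry (buy spot, short the forward).
At maturity, profit = |F_mkt − F*| = |20.58 − 20.3326| = C$0.25 per share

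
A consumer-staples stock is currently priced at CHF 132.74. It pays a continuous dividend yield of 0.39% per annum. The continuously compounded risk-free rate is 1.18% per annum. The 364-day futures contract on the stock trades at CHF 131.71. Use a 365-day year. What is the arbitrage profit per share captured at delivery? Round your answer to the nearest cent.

CHF 2.08 per share

Fair futures: F* = S·e^(carry·T), with carry = (r − q) = 0.0118 − 0.0039 = 0.0079
F* = 132.74 · e^(0.0079 × 364/365) = 132.74 · e^0.007878 = 132.74 × 1.007909 = CHF 133.7898
Market CHF 131.71 < fair CHF 133.7898: forward underpriced → reverse cash-and-carry (short spot, go long the forward).
At maturity, profit = |F_mkt − F*| = |131.71 − 133.7898| = CHF 2.08 per share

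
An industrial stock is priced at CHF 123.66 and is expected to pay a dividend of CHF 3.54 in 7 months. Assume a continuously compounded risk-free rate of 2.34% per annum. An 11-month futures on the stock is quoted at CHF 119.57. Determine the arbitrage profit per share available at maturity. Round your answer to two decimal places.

PV(dividends) I = 3.54·e^(−0.0234·7/12) = 3.4920
Fair futures F* = (S − I)·e^(rT) = (123.66 − 3.4920)·e^0.021450 = 120.1680 × 1.021682 = 122.7735
Market CHF 119.57 < fair 122.7735: forward underpriced → reverse cash-and-carry (short the stock, invest proceeds at r, pay the dividends, go long the forward).
Profit at T = |F_mkt − F*| = |119.57 − 122.7735| = CHF 3.20 per share

CHF 3.20 per share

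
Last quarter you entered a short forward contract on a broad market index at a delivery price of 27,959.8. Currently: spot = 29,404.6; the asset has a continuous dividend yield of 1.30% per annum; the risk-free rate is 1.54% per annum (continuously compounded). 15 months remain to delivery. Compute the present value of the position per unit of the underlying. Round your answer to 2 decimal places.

Current fair forward for the remaining 15 months: F = S·e^((r − q)·T), (r − q) = 0.0154 − 0.0130 = 0.0024
F = 29404.6 · e^(0.0024 × 15/12) = 29404.6 × 1.00300450 = 29492.9461
Value of long forward = (F − K)·e^(−rT) = (29492.9461 − 27959.8) · e^(−0.0154·15/12)
= 1533.1461 × 0.98093410 = 1503.92
Short position value = −(long value) = -1503.92

-1503.92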